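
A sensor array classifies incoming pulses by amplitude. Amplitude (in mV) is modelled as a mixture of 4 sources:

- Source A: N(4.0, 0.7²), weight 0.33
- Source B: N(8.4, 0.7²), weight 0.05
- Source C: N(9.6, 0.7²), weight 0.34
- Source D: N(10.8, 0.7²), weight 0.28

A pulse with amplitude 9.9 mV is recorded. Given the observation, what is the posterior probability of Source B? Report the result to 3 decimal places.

The responsibility of component k is w_k f_k(x) divided by Σ_j w_j f_j(x).
Normal densities:
  L_A = 2.13548e-16
  L_B = 0.057373
  L_C = 0.51991
  L_D = 0.249376
Prior × likelihood for each component:
  w_A·L_A = 0.33 × 2.13548e-16 = 7.04707e-17
  w_B·L_B = 0.05 × 0.057373 = 0.00286865
  w_C·L_C = 0.34 × 0.51991 = 0.176769
  w_D·L_D = 0.28 × 0.249376 = 0.0698252
Marginal: 7.04707e-17 + 0.00286865 + 0.176769 + 0.0698252 = 0.249463
P(Source B | data) ≈ 0.011

0.011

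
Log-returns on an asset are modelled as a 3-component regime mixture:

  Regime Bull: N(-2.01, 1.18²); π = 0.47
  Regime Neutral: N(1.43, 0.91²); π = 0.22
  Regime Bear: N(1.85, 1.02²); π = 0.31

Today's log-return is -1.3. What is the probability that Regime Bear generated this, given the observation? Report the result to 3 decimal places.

0.008

Apply Bayes' rule: the posterior for each component is proportional to its prior times its likelihood at x.
Component likelihoods at x = -1.3:
  L_Bull = (1/(1.18·√(2π)))·exp(−(-1.3−-2.01)²/(2·1.18²)) = 0.338087·exp(-0.18102) = 0.282106
  L_Neutral = (1/(0.91·√(2π)))·exp(−(-1.3−1.43)²/(2·0.91²)) = 0.438398·exp(-4.50000) = 0.00487016
  L_Bear = (1/(1.02·√(2π)))·exp(−(-1.3−1.85)²/(2·1.02²)) = 0.391120·exp(-4.76860) = 0.0033215
Multiply by the mixture weights:
  π_Bull·L_Bull = 0.47 × 0.282106 = 0.13259
  π_Neutral·L_Neutral = 0.22 × 0.00487016 = 0.00107144
  π_Bear·L_Bear = 0.31 × 0.0033215 = 0.00102966
Marginal: 0.13259 + 0.00107144 + 0.00102966 = 0.134691
So the posterior for Regime Bear is 0.00102966 / 0.134691 ≈ 0.008.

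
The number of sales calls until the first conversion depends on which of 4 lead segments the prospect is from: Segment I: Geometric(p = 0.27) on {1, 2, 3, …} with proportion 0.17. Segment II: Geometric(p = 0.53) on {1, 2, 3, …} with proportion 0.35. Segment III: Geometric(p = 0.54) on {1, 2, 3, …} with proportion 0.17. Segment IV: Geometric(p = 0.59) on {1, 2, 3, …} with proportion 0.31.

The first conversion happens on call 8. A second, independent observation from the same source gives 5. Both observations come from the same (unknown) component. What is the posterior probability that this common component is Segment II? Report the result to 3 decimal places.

0.057

Apply Bayes' rule: the posterior for each component is proportional to its prior times its likelihood at x.
Since both observations come from the same component, the likelihood for component k is f_k(x₁)·f_k(x₂).
  p_I = [0.27·(1−0.27)^7 = 0.27·0.110474 = 0.029828] × [0.0766753] = 0.00228707
  p_II = [0.53·(1−0.53)^7 = 0.53·0.00506623 = 0.0026851] × [0.0258623] = 6.9443e-05
  p_III = [0.54·(1−0.54)^7 = 0.54·0.00435818 = 0.00235342] × [0.0241783] = 5.69015e-05
  p_IV = [0.59·(1−0.59)^7 = 0.59·0.00194754 = 0.00114905] × [0.016672] = 1.9157e-05
Prior × likelihood for each component:
  P(Z=I)·p_I = 0.17 × 0.00228707 = 0.000388801
  P(Z=II)·p_II = 0.35 × 6.9443e-05 = 2.4305e-05
  P(Z=III)·p_III = 0.17 × 5.69015e-05 = 9.67325e-06
  P(Z=IV)·p_IV = 0.31 × 1.9157e-05 = 5.93866e-06
Evidence: 0.000388801 + 2.4305e-05 + 9.67325e-06 + 5.93866e-06 = 0.000428718
Responsibility of Segment II: 2.4305e-05 / 0.000428718 ≈ 0.057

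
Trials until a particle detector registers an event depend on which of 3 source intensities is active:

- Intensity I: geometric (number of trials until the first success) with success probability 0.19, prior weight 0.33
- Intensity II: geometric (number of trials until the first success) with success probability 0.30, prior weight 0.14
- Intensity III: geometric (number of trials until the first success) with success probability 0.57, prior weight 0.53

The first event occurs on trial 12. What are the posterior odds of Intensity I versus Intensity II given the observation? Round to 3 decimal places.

Only the two components matter; the odds are (w_i f_i(x)) / (w_j f_j(x)).
Evaluate each component's likelihood at the observed value:
  p_I = 0.19·(1−0.19)^11 = 0.19·0.0984771 = 0.0187106
  p_II = 0.30·(1−0.30)^11 = 0.30·0.0197733 = 0.00593198
  p_III = 0.57·(1−0.57)^11 = 0.57·9.29294e-05 = 5.29697e-05
0.00617451 / 0.000830477 ≈ 7.435

7.435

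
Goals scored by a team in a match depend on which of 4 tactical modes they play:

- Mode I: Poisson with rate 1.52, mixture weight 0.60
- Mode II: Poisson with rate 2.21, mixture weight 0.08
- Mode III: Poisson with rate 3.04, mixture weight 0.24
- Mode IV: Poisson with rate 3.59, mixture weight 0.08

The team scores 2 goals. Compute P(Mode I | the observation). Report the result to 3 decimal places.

Apply Bayes' rule: the posterior for each component is proportional to its prior times its likelihood at x.
Component likelihoods at x = 2 goals:
  f_I = 0.252656
  f_II = 0.267894
  f_III = 0.221035
  f_IV = 0.177845
Unnormalised posteriors:
  w_I·f_I = 0.60 × 0.252656 = 0.151594
  w_II·f_II = 0.08 × 0.267894 = 0.0214316
  w_III·f_III = 0.24 × 0.221035 = 0.0530485
  w_IV·f_IV = 0.08 × 0.177845 = 0.0142276
Denominator: 0.151594 + 0.0214316 + 0.0530485 + 0.0142276 = 0.240301
P(Mode I | data) ≈ 0.631

0.631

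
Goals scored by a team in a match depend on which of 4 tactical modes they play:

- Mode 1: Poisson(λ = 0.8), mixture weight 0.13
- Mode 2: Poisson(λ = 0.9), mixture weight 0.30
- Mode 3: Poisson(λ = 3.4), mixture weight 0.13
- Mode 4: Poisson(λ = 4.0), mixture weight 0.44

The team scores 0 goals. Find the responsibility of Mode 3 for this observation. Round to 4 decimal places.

P(component k | x) = π_k·f_k(x) / marginal(x), where marginal(x) = Σ_j π_j·f_j(x).
Evaluate each component's likelihood at the observed value:
  p_1 = e^(−0.8)·0.8^0/0! = 0.449329
  p_2 = e^(−0.9)·0.9^0/0! = 0.40657
  p_3 = e^(−3.4)·3.4^0/0! = 0.0333733
  p_4 = e^(−4.0)·4.0^0/0! = 0.0183156
Multiply by the mixture weights:
  π_1·p_1 = 0.13 × 0.449329 = 0.0584128
  π_2·p_2 = 0.30 × 0.40657 = 0.121971
  π_3·p_3 = 0.13 × 0.0333733 = 0.00433853
  π_4·p_4 = 0.44 × 0.0183156 = 0.00805888
Denominator: 0.0584128 + 0.121971 + 0.00433853 + 0.00805888 = 0.192781
So the posterior for Mode 3 is 0.00433853 / 0.192781 ≈ 0.0225.

0.0225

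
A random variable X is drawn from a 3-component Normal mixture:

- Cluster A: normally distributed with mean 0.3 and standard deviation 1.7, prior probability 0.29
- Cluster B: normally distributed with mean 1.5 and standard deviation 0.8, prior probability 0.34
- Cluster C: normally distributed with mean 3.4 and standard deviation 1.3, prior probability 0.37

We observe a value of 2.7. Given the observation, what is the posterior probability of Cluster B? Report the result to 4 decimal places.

Posterior ∝ prior × likelihood, so P(k | x) ∝ π_k f_k(x); normalise over all components.
Normal densities:
  p_A = 0.0866302
  p_B = 0.161897
  p_C = 0.265465
Prior × likelihood for each component:
  π_A·p_A = 0.29 × 0.0866302 = 0.0251228
  π_B·p_B = 0.34 × 0.161897 = 0.055045
  π_C·p_C = 0.37 × 0.265465 = 0.098222
Marginal: 0.0251228 + 0.055045 + 0.098222 = 0.17839
P(Cluster B | the observation) = 0.055045 / 0.17839 ≈ 0.3086

0.3086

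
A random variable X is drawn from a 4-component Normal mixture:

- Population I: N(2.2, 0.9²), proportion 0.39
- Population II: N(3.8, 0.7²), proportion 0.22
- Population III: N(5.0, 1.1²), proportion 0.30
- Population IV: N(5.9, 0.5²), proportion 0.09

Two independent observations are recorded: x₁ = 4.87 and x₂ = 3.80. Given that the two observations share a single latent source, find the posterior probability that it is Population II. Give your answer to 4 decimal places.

0.5047

P(component k | x) = π_k·f_k(x) / marginal(x), where marginal(x) = Σ_j π_j·f_j(x).
Since both observations come from the same component, the likelihood for component k is f_k(x₁)·f_k(x₂).
  f_I = [0.00543914] × [0.0912799] = 0.000496484
  f_II = [0.177191] × [0.569918] = 0.100984
  f_III = [0.360151] × [0.20003] = 0.0720408
  f_IV = [0.0955991] × [0.000117886] = 1.12698e-05
Prior × likelihood for each component:
  π_I·f_I = 0.39 × 0.000496484 = 0.000193629
  π_II·f_II = 0.22 × 0.100984 = 0.0222165
  π_III·f_III = 0.30 × 0.0720408 = 0.0216122
  π_IV·f_IV = 0.09 × 1.12698e-05 = 1.01428e-06
Denominator: 0.000193629 + 0.0222165 + 0.0216122 + 1.01428e-06 = 0.0440234
P(Population II | data) = 0.0222165 / 0.0440234 ≈ 0.5047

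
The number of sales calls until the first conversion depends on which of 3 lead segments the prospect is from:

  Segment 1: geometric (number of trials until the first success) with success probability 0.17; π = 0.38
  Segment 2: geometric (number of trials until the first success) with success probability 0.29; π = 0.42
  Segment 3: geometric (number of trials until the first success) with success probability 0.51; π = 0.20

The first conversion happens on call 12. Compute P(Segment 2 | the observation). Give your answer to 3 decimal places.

The responsibility of component k is P(Z=k) f_k(x) divided by Σ_j P(Z=j) f_j(x).
Component likelihoods at x = 12:
  p_1 = 0.0218931
  p_2 = 0.00670255
  p_3 = 0.000199401
Multiply by the mixture weights:
  P(Z=1)·p_1 = 0.38 × 0.0218931 = 0.00831939
  P(Z=2)·p_2 = 0.42 × 0.00670255 = 0.00281507
  P(Z=3)·p_3 = 0.20 × 0.000199401 = 3.98802e-05
Normaliser: 0.00831939 + 0.00281507 + 3.98802e-05 = 0.0111743
Responsibility of Segment 2: 0.00281507 / 0.0111743 ≈ 0.252

0.252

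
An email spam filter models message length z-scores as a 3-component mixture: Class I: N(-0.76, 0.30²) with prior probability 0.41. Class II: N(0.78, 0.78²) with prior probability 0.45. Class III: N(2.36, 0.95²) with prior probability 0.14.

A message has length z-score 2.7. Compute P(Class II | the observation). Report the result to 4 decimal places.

0.1679

By Bayes' theorem, P(k | x) = π_k f_k(x) / Σ_j π_j f_j(x).
Normal densities:
  L_I = (1/(0.30·√(2π)))·exp(−(2.7−-0.76)²/(2·0.30²)) = 1.329808·exp(-66.50889) = 1.73518e-29
  L_II = (1/(0.78·√(2π)))·exp(−(2.7−0.78)²/(2·0.78²)) = 0.511464·exp(-3.02959) = 0.024722
  L_III = (1/(0.95·√(2π)))·exp(−(2.7−2.36)²/(2·0.95²)) = 0.419939·exp(-0.06404) = 0.393888
Weight by the priors:
  π_I·L_I = 0.41 × 1.73518e-29 = 7.11425e-30
  π_II·L_II = 0.45 × 0.024722 = 0.0111249
  π_III·L_III = 0.14 × 0.393888 = 0.0551443
Denominator: 7.11425e-30 + 0.0111249 + 0.0551443 = 0.0662692
Responsibility of Class II: 0.0111249 / 0.0662692 ≈ 0.1679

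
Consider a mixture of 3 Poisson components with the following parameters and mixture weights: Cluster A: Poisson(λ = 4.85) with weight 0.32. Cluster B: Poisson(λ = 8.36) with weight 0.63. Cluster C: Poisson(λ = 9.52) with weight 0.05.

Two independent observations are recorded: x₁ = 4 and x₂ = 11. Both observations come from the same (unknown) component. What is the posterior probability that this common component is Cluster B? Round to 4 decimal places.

0.8223

Apply Bayes' rule: the posterior for each component is proportional to its prior times its likelihood at x.
Since both observations come from the same component, the likelihood for component k is f_k(x₁)·f_k(x₂).
  L_A = [0.180479] × [0.00684976] = 0.00123624
  L_B = [0.0476334] × [0.0817356] = 0.00389335
  L_C = [0.0251104] × [0.106996] = 0.00268671
Weight by the priors:
  w_A·L_A = 0.32 × 0.00123624 = 0.000395597
  w_B·L_B = 0.63 × 0.00389335 = 0.00245281
  w_C·L_C = 0.05 × 0.00268671 = 0.000134335
Normaliser: 0.000395597 + 0.00245281 + 0.000134335 = 0.00298274
P(Cluster B | data) ≈ 0.8223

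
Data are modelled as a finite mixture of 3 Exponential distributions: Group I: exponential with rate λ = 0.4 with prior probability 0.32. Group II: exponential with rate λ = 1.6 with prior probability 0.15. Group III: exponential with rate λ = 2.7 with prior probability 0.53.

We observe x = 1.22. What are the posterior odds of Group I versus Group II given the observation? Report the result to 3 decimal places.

2.306

Only the two components matter; the odds are (w_i f_i(x)) / (w_j f_j(x)).
Exponential densities:
  L_I = 0.4·e^(−0.4·1.22) = 0.4·e^(−0.4880) = 0.245541
  L_II = 1.6·e^(−1.6·1.22) = 1.6·e^(−1.9520) = 0.227184
  L_III = 2.7·e^(−2.7·1.22) = 2.7·e^(−3.2940) = 0.100184
Odds = (0.32/0.15) × (0.245541/0.227184) = 2.13333 × 1.0808 ≈ 2.306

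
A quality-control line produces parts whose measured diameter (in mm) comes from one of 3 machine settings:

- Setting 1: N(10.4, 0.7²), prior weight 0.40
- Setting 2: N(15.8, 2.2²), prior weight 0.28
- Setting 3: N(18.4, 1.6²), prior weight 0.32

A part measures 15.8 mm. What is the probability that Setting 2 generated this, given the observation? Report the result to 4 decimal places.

The responsibility of component k is π_k f_k(x) divided by Σ_j π_j f_j(x).
Component likelihoods at x = 15.8 mm:
  f_1 = 6.81295e-14
  f_2 = 0.181337
  f_3 = 0.0665864
Multiply by the mixture weights:
  π_1·f_1 = 0.40 × 6.81295e-14 = 2.72518e-14
  π_2·f_2 = 0.28 × 0.181337 = 0.0507745
  π_3·f_3 = 0.32 × 0.0665864 = 0.0213077
Normaliser: 2.72518e-14 + 0.0507745 + 0.0213077 = 0.0720821
Responsibility of Setting 2: 0.0507745 / 0.0720821 ≈ 0.7044

0.7044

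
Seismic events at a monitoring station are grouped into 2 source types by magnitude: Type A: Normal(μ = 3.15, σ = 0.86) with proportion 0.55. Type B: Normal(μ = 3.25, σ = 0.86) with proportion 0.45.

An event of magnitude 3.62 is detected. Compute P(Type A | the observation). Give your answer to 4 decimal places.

By Bayes' theorem, P(k | x) = w_k f_k(x) / Σ_j w_j f_j(x).
Normal densities:
  p_A = (1/(0.86·√(2π)))·exp(−(3.62−3.15)²/(2·0.86²)) = 0.463886·exp(-0.14934) = 0.399535
  p_B = (1/(0.86·√(2π)))·exp(−(3.62−3.25)²/(2·0.86²)) = 0.463886·exp(-0.09255) = 0.42288
Weight by the priors:
  w_A·p_A = 0.55 × 0.399535 = 0.219744
  w_B·p_B = 0.45 × 0.42288 = 0.190296
Denominator: 0.219744 + 0.190296 = 0.410041
P(Type A | data) = 0.219744 / 0.410041 ≈ 0.5359

0.5359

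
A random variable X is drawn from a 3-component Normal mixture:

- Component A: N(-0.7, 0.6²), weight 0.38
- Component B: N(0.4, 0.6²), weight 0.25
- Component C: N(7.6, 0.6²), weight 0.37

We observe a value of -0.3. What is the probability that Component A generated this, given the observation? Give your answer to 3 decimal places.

0.706

Apply Bayes' rule: the posterior for each component is proportional to its prior times its likelihood at x.
Evaluate each component's likelihood at the observed value:
  p_A = (1/(0.6·√(2π)))·exp(−(-0.3−-0.7)²/(2·0.6²)) = 0.664904·exp(-0.22222) = 0.532413
  p_B = (1/(0.6·√(2π)))·exp(−(-0.3−0.4)²/(2·0.6²)) = 0.664904·exp(-0.68056) = 0.336664
  p_C = (1/(0.6·√(2π)))·exp(−(-0.3−7.6)²/(2·0.6²)) = 0.664904·exp(-86.68056) = 1.50616e-38
Prior × likelihood for each component:
  π_A·p_A = 0.38 × 0.532413 = 0.202317
  π_B·p_B = 0.25 × 0.336664 = 0.0841661
  π_C·p_C = 0.37 × 1.50616e-38 = 5.5728e-39
Marginal: 0.202317 + 0.0841661 + 5.5728e-39 = 0.286483
So the posterior for Component A is 0.202317 / 0.286483 ≈ 0.706.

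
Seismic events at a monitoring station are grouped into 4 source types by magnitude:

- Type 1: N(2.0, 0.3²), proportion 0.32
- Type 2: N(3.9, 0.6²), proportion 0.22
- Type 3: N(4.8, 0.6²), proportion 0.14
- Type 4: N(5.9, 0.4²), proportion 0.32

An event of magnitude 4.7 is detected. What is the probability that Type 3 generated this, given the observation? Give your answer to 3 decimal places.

Apply Bayes' rule: the posterior for each component is proportional to its prior times its likelihood at x.
Evaluate each component's likelihood at the observed value:
  f_1 = (1/(0.3·√(2π)))·exp(−(4.7−2.0)²/(2·0.3²)) = 1.329808·exp(-40.50000) = 3.42659e-18
  f_2 = (1/(0.6·√(2π)))·exp(−(4.7−3.9)²/(2·0.6²)) = 0.664904·exp(-0.88889) = 0.27335
  f_3 = (1/(0.6·√(2π)))·exp(−(4.7−4.8)²/(2·0.6²)) = 0.664904·exp(-0.01389) = 0.655733
  f_4 = (1/(0.4·√(2π)))·exp(−(4.7−5.9)²/(2·0.4²)) = 0.997356·exp(-4.50000) = 0.0110796
Weight by the priors:
  π_1·f_1 = 0.32 × 3.42659e-18 = 1.09651e-18
  π_2·f_2 = 0.22 × 0.27335 = 0.060137
  π_3·f_3 = 0.14 × 0.655733 = 0.0918026
  π_4·f_4 = 0.32 × 0.0110796 = 0.00354548
Normaliser: 1.09651e-18 + 0.060137 + 0.0918026 + 0.00354548 = 0.155485
So the posterior for Type 3 is 0.0918026 / 0.155485 ≈ 0.590.

0.590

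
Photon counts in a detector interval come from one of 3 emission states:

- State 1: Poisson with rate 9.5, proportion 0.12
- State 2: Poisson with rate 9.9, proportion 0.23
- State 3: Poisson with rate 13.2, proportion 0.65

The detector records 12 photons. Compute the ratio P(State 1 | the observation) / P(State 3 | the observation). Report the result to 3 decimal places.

0.144

The posterior odds equal the prior odds times the likelihood ratio: (w_i/w_j)·(f_i(x)/f_j(x)).
Poisson probabilities:
  p_1 = 0.0844401
  p_2 = 0.0928475
  p_3 = 0.108109
Posterior odds = (w_1·p_1) / (w_3·p_3) = (0.12·0.0844401) / (0.65·0.108109) = 0.0101328 / 0.070271 ≈ 0.144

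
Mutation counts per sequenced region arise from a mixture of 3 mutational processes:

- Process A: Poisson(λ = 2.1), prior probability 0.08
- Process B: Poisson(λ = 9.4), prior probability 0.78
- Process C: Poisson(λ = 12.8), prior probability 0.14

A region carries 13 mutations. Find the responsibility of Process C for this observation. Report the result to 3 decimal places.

Posterior ∝ prior × likelihood, so P(k | x) ∝ π_k f_k(x); normalise over all components.
Evaluate each component's likelihood at the observed value:
  f_A = 3.03775e-07
  f_B = 0.0594311
  f_C = 0.109769
Unnormalised posteriors:
  π_A·f_A = 0.08 × 3.03775e-07 = 2.4302e-08
  π_B·f_B = 0.78 × 0.0594311 = 0.0463562
  π_C·f_C = 0.14 × 0.109769 = 0.0153677
Sum: 2.4302e-08 + 0.0463562 + 0.0153677 = 0.0617239
Responsibility of Process C: 0.0153677 / 0.0617239 ≈ 0.249

0.249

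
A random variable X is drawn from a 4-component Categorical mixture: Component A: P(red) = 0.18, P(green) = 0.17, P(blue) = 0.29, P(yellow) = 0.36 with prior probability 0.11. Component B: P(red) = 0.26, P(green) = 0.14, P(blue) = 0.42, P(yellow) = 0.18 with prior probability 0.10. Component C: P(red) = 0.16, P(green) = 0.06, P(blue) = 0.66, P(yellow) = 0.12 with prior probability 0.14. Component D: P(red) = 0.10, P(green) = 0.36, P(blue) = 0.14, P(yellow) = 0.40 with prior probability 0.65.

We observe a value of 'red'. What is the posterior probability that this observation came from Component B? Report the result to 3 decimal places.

Apply Bayes' rule: the posterior for each component is proportional to its prior times its likelihood at x.
Component likelihoods at x = 'red':
  L_A = P(red | comp) = 0.18
  L_B = P(red | comp) = 0.26
  L_C = P(red | comp) = 0.16
  L_D = P(red | comp) = 0.10
Unnormalised posteriors:
  π_A·L_A = 0.11 × 0.18 = 0.0198
  π_B·L_B = 0.10 × 0.26 = 0.026
  π_C·L_C = 0.14 × 0.16 = 0.0224
  π_D·L_D = 0.65 × 0.1 = 0.065
Sum: 0.0198 + 0.026 + 0.0224 + 0.065 = 0.1332
P(Component B | 'red') ≈ 0.195

0.195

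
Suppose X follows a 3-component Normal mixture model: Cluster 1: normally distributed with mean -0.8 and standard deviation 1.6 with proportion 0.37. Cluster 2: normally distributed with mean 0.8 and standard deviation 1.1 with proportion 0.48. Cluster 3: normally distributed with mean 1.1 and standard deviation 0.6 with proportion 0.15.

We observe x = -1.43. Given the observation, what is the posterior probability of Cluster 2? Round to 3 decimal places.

Apply Bayes' rule: the posterior for each component is proportional to its prior times its likelihood at x.
Normal densities:
  p_1 = 0.23074
  p_2 = 0.0464599
  p_3 = 9.15842e-05
Prior × likelihood for each component:
  w_1·p_1 = 0.37 × 0.23074 = 0.085374
  w_2·p_2 = 0.48 × 0.0464599 = 0.0223007
  w_3·p_3 = 0.15 × 9.15842e-05 = 1.37376e-05
Denominator: 0.085374 + 0.0223007 + 1.37376e-05 = 0.107688
P(Cluster 2 | data) = 0.0223007 / 0.107688 ≈ 0.207

0.207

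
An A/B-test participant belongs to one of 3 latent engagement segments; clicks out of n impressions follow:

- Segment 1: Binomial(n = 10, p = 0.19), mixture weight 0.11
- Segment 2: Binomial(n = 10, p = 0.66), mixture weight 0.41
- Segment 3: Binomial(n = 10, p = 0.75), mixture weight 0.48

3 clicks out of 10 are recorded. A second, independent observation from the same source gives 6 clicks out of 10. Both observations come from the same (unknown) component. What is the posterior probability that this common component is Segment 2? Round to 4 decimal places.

0.8498

Posterior ∝ prior × likelihood, so P(k | x) ∝ P(Z=k) f_k(x); normalise over all components.
Since both observations come from the same component, the likelihood for component k is f_k(x₁)·f_k(x₂).
  L_1 = [C(10,3)·0.19^3·0.81^7 = 120·0.006859·0.228768 = 0.188294] × [0.00425286] = 0.000800789
  L_2 = [C(10,3)·0.66^3·0.34^7 = 120·0.287496·0.000525234 = 0.0181203] × [0.231952] = 0.00420305
  L_3 = [C(10,3)·0.75^3·0.25^7 = 120·0.421875·6.10352e-05 = 0.0030899] × [0.145998] = 0.00045112
Prior × likelihood for each component:
  P(Z=1)·L_1 = 0.11 × 0.000800789 = 8.80868e-05
  P(Z=2)·L_2 = 0.41 × 0.00420305 = 0.00172325
  P(Z=3)·L_3 = 0.48 × 0.00045112 = 0.000216538
Evidence: 8.80868e-05 + 0.00172325 + 0.000216538 = 0.00202787
So the posterior for Segment 2 is 0.00172325 / 0.00202787 ≈ 0.8498.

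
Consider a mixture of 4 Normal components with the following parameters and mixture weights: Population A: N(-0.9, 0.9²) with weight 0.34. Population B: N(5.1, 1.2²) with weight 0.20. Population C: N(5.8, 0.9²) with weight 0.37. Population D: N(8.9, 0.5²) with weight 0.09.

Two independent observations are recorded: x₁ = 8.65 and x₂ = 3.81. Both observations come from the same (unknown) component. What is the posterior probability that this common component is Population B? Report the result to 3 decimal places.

By Bayes' theorem, P(k | x) = P(Z=k) f_k(x) / Σ_j P(Z=j) f_j(x).
Since both observations come from the same component, the likelihood for component k is f_k(x₁)·f_k(x₂).
  L_A = [(1/(0.9·√(2π)))·exp(−(8.65−-0.9)²/(2·0.9²)) = 0.443269·exp(-56.29784) = 1.57335e-25] × [5.00596e-07] = 7.87614e-32
  L_B = [(1/(1.2·√(2π)))·exp(−(8.65−5.1)²/(2·1.2²)) = 0.332452·exp(-4.37587) = 0.00418132] × [0.186547] = 0.000780012
  L_C = [(1/(0.9·√(2π)))·exp(−(8.65−5.8)²/(2·0.9²)) = 0.443269·exp(-5.01389) = 0.00294553] × [0.038462] = 0.000113291
  L_D = [(1/(0.5·√(2π)))·exp(−(8.65−8.9)²/(2·0.5²)) = 0.797885·exp(-0.12500) = 0.704131] × [2.50294e-23] = 1.7624e-23
Weight by the priors:
  P(Z=A)·L_A = 0.34 × 7.87614e-32 = 2.67789e-32
  P(Z=B)·L_B = 0.20 × 0.000780012 = 0.000156002
  P(Z=C)·L_C = 0.37 × 0.000113291 = 4.19177e-05
  P(Z=D)·L_D = 0.09 × 1.7624e-23 = 1.58616e-24
Sum: 2.67789e-32 + 0.000156002 + 4.19177e-05 + 1.58616e-24 = 0.00019792
P(Population B | x) = 0.000156002 / 0.00019792 ≈ 0.788

0.788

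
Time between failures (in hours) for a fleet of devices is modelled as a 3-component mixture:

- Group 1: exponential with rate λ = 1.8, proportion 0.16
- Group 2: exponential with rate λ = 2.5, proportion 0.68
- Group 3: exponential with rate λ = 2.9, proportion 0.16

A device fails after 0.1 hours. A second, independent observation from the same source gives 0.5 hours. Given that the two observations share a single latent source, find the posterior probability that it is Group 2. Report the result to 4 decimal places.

P(component k | x) = π_k·f_k(x) / marginal(x), where marginal(x) = Σ_j π_j·f_j(x).
Since both observations come from the same component, the likelihood for component k is f_k(x₁)·f_k(x₂).
  L_1 = [1.50349] × [0.731825] = 1.10029
  L_2 = [1.947] × [0.716262] = 1.39456
  L_3 = [2.16996] × [0.680254] = 1.47613
Prior × likelihood for each component:
  π_1·L_1 = 0.16 × 1.10029 = 0.176046
  π_2·L_2 = 0.68 × 1.39456 = 0.948303
  π_3·L_3 = 0.16 × 1.47613 = 0.23618
Evidence: 0.176046 + 0.948303 + 0.23618 = 1.36053
P(Group 2 | data) = 0.948303 / 1.36053 ≈ 0.6970

0.6970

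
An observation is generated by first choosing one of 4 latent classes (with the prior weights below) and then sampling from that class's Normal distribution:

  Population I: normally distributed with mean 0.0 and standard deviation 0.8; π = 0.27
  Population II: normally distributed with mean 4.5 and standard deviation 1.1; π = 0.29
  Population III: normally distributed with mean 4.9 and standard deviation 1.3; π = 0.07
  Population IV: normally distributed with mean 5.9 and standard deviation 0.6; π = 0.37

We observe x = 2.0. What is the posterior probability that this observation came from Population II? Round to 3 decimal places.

0.508

Posterior ∝ prior × likelihood, so P(k | x) ∝ w_k f_k(x); normalise over all components.
Evaluate each component's likelihood at the observed value:
  L_I = 0.0219104
  L_II = 0.0274087
  L_III = 0.02549
  L_IV = 4.44926e-10
Unnormalised posteriors:
  w_I·L_I = 0.27 × 0.0219104 = 0.0059158
  w_II·L_II = 0.29 × 0.0274087 = 0.00794853
  w_III·L_III = 0.07 × 0.02549 = 0.0017843
  w_IV·L_IV = 0.37 × 4.44926e-10 = 1.64623e-10
Sum: 0.0059158 + 0.00794853 + 0.0017843 + 1.64623e-10 = 0.0156486
P(Population II | data) ≈ 0.508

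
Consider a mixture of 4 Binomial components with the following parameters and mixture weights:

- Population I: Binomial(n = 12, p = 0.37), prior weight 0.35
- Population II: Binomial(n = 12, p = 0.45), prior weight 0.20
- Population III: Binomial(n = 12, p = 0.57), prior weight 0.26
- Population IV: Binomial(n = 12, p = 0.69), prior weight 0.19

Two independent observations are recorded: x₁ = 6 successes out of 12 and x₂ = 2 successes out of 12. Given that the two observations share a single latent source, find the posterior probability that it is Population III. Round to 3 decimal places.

Posterior ∝ prior × likelihood, so P(k | x) ∝ π_k f_k(x); normalise over all components.
Since both observations come from the same component, the likelihood for component k is f_k(x₁)·f_k(x₂).
  L_I = [0.148226] × [0.0889924] = 0.013191
  L_II = [0.212385] × [0.0338529] = 0.00718984
  L_III = [0.200323] × [0.00463424] = 0.000928346
  L_IV = [0.0884987] × [0.000257549] = 2.27927e-05
Prior × likelihood for each component:
  π_I·L_I = 0.35 × 0.013191 = 0.00461686
  π_II·L_II = 0.20 × 0.00718984 = 0.00143797
  π_III·L_III = 0.26 × 0.000928346 = 0.00024137
  π_IV·L_IV = 0.19 × 2.27927e-05 = 4.33061e-06
Marginal: 0.00461686 + 0.00143797 + 0.00024137 + 4.33061e-06 = 0.00630053
P(Population III | data) ≈ 0.038

0.038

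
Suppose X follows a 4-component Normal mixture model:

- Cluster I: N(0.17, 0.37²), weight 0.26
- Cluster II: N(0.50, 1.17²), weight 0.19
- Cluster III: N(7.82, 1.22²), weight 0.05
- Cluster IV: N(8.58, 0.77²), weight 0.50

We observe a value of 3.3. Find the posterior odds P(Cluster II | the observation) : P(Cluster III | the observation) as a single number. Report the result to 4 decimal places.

The posterior odds equal the prior odds times the likelihood ratio: (w_i/w_j)·(f_i(x)/f_j(x)).
Evaluate each component's likelihood at the observed value:
  f_I = 3.11257e-16
  f_II = 0.0194569
  f_III = 0.000341898
  f_IV = 3.19203e-11
Posterior odds = (w_II·f_II) / (w_III·f_III) = (0.19·0.0194569) / (0.05·0.000341898) = 0.0036968 / 1.70949e-05 ≈ 216.2519

216.2519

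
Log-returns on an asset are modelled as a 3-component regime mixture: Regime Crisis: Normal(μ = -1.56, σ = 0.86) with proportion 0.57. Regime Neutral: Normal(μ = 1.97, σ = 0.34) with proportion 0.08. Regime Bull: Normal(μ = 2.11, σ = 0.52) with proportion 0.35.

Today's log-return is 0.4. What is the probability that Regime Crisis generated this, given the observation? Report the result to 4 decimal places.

0.9423

The responsibility of component k is w_k f_k(x) divided by Σ_j w_j f_j(x).
Evaluate each component's likelihood at the observed value:
  f_Crisis = 0.0345553
  f_Neutral = 2.74962e-05
  f_Bull = 0.00344097
Prior × likelihood for each component:
  w_Crisis·f_Crisis = 0.57 × 0.0345553 = 0.0196965
  w_Neutral·f_Neutral = 0.08 × 2.74962e-05 = 2.1997e-06
  w_Bull·f_Bull = 0.35 × 0.00344097 = 0.00120434
Denominator: 0.0196965 + 2.1997e-06 + 0.00120434 = 0.020903
P(Regime Crisis | data) ≈ 0.9423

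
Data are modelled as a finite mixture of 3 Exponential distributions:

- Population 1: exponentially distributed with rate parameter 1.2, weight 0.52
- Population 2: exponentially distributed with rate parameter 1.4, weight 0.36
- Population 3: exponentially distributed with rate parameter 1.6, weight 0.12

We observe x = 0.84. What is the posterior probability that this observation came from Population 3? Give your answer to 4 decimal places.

0.1156

P(component k | x) = P(Z=k)·f_k(x) / marginal(x), where marginal(x) = Σ_j P(Z=j)·f_j(x).
Evaluate each component's likelihood at the observed value:
  f_1 = 1.2·e^(−1.2·0.84) = 1.2·e^(−1.0080) = 0.437938
  f_2 = 1.4·e^(−1.4·0.84) = 1.4·e^(−1.1760) = 0.431914
  f_3 = 1.6·e^(−1.6·0.84) = 1.6·e^(−1.3440) = 0.417281
Prior × likelihood for each component:
  P(Z=1)·f_1 = 0.52 × 0.437938 = 0.227728
  P(Z=2)·f_2 = 0.36 × 0.431914 = 0.155489
  P(Z=3)·f_3 = 0.12 × 0.417281 = 0.0500737
Evidence: 0.227728 + 0.155489 + 0.0500737 = 0.433291
P(Population 3 | the observation) = 0.0500737 / 0.433291 ≈ 0.1156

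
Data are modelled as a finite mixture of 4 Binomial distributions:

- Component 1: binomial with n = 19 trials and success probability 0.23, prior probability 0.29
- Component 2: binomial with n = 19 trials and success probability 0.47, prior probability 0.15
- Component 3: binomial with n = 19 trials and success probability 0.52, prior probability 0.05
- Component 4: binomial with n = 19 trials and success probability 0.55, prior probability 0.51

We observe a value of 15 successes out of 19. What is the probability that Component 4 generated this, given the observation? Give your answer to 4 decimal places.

By Bayes' theorem, P(k | x) = π_k f_k(x) / Σ_j π_j f_j(x).
Component likelihoods at x = 15 successes out of 19:
  p_1 = C(19,15)·0.23^15·0.77^4 = 3876·2.66635e-10·0.35153 = 3.63299e-07
  p_2 = C(19,15)·0.47^15·0.53^4 = 3876·1.20633e-05·0.0789048 = 0.00368939
  p_3 = C(19,15)·0.52^15·0.48^4 = 3876·5.49604e-05·0.0530842 = 0.0113083
  p_4 = C(19,15)·0.55^15·0.45^4 = 3876·0.000127479·0.0410062 = 0.0202616
Multiply by the mixture weights:
  π_1·p_1 = 0.29 × 3.63299e-07 = 1.05357e-07
  π_2·p_2 = 0.15 × 0.00368939 = 0.000553409
  π_3·p_3 = 0.05 × 0.0113083 = 0.000565417
  π_4·p_4 = 0.51 × 0.0202616 = 0.0103334
Sum: 1.05357e-07 + 0.000553409 + 0.000565417 + 0.0103334 = 0.0114524
Responsibility of Component 4: 0.0103334 / 0.0114524 ≈ 0.9023

0.9023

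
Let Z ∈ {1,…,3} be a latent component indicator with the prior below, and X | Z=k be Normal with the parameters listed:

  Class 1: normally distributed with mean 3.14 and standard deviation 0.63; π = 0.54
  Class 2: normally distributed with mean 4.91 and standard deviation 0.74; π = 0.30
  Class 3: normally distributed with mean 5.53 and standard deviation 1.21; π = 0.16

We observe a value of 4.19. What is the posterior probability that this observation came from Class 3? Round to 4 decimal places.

0.1331

Posterior ∝ prior × likelihood, so P(k | x) ∝ π_k f_k(x); normalise over all components.
Evaluate each component's likelihood at the observed value:
  f_1 = 0.1579
  f_2 = 0.335823
  f_3 = 0.178571
Prior × likelihood for each component:
  π_1·f_1 = 0.54 × 0.1579 = 0.0852661
  π_2·f_2 = 0.30 × 0.335823 = 0.100747
  π_3·f_3 = 0.16 × 0.178571 = 0.0285714
Normaliser: 0.0852661 + 0.100747 + 0.0285714 = 0.214584
P(Class 3 | data) = 0.0285714 / 0.214584 ≈ 0.1331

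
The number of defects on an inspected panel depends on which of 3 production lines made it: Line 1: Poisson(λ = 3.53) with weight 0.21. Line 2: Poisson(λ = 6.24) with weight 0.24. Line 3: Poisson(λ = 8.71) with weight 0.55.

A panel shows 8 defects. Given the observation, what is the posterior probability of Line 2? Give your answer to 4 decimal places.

0.2544

By Bayes' theorem, P(k | x) = π_k f_k(x) / Σ_j π_j f_j(x).
Evaluate each component's likelihood at the observed value:
  f_1 = e^(−3.53)·3.53^8/8! = 0.0175234
  f_2 = e^(−6.24)·6.24^8/8! = 0.111163
  f_3 = e^(−8.71)·8.71^8/8! = 0.135494
Unnormalised posteriors:
  π_1·f_1 = 0.21 × 0.0175234 = 0.00367991
  π_2·f_2 = 0.24 × 0.111163 = 0.026679
  π_3·f_3 = 0.55 × 0.135494 = 0.0745217
Evidence: 0.00367991 + 0.026679 + 0.0745217 = 0.104881
P(Line 2 | the observation) = 0.026679 / 0.104881 ≈ 0.2544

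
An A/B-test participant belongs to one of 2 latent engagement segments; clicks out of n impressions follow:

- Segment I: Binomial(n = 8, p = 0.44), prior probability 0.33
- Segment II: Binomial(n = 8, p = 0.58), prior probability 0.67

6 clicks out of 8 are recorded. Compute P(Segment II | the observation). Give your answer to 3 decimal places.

0.857

The responsibility of component k is P(Z=k) f_k(x) divided by Σ_j P(Z=j) f_j(x).
Component likelihoods at x = 6 clicks out of 8:
  L_I = 0.0637162
  L_II = 0.188029
Prior × likelihood for each component:
  P(Z=I)·L_I = 0.33 × 0.0637162 = 0.0210264
  P(Z=II)·L_II = 0.67 × 0.188029 = 0.125979
Sum: 0.0210264 + 0.125979 = 0.147006
Responsibility of Segment II: 0.125979 / 0.147006 ≈ 0.857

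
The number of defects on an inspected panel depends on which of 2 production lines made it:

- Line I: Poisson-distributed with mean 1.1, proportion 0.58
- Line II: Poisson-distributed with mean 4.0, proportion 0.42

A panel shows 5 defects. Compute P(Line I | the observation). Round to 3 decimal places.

P(component k | x) = π_k·f_k(x) / marginal(x), where marginal(x) = Σ_j π_j·f_j(x).
Component likelihoods at x = 5 defects:
  f_I = e^(−1.1)·1.1^5/5! = 0.00446744
  f_II = e^(−4.0)·4.0^5/5! = 0.156293
Weight by the priors:
  π_I·f_I = 0.58 × 0.00446744 = 0.00259111
  π_II·f_II = 0.42 × 0.156293 = 0.0656432
Denominator: 0.00259111 + 0.0656432 = 0.0682344
So the posterior for Line I is 0.00259111 / 0.0682344 ≈ 0.038.

0.038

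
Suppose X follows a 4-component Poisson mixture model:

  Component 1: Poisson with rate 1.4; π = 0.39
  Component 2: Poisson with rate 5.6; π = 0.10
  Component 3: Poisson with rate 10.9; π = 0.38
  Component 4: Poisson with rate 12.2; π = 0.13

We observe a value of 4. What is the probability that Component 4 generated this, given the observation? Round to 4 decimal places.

Apply Bayes' rule: the posterior for each component is proportional to its prior times its likelihood at x.
Component likelihoods at x = 4:
  L_1 = 0.039472
  L_2 = 0.151528
  L_3 = 0.0108564
  L_4 = 0.00464339
Multiply by the mixture weights:
  w_1·L_1 = 0.39 × 0.039472 = 0.0153941
  w_2·L_2 = 0.10 × 0.151528 = 0.0151528
  w_3·L_3 = 0.38 × 0.0108564 = 0.00412542
  w_4·L_4 = 0.13 × 0.00464339 = 0.000603641
Evidence: 0.0153941 + 0.0151528 + 0.00412542 + 0.000603641 = 0.0352759
P(Component 4 | x) = 0.000603641 / 0.0352759 ≈ 0.0171

0.0171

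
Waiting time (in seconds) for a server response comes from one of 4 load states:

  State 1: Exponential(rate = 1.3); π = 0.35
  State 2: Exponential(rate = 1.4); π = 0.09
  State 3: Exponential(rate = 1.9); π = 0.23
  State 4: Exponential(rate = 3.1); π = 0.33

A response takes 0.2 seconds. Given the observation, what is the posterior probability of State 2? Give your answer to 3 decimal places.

0.074

Apply Bayes' rule: the posterior for each component is proportional to its prior times its likelihood at x.
Evaluate each component's likelihood at the observed value:
  L_1 = 1.3·e^(−1.3·0.2) = 1.3·e^(−0.2600) = 1.00237
  L_2 = 1.4·e^(−1.4·0.2) = 1.4·e^(−0.2800) = 1.0581
  L_3 = 1.9·e^(−1.9·0.2) = 1.9·e^(−0.3800) = 1.29934
  L_4 = 3.1·e^(−3.1·0.2) = 3.1·e^(−0.6200) = 1.66763
Prior × likelihood for each component:
  π_1·L_1 = 0.35 × 1.00237 = 0.350828
  π_2·L_2 = 0.09 × 1.0581 = 0.0952288
  π_3·L_3 = 0.23 × 1.29934 = 0.298847
  π_4·L_4 = 0.33 × 1.66763 = 0.550317
Marginal: 0.350828 + 0.0952288 + 0.298847 + 0.550317 = 1.29522
P(State 2 | 0.2 seconds) = 0.0952288 / 1.29522 ≈ 0.074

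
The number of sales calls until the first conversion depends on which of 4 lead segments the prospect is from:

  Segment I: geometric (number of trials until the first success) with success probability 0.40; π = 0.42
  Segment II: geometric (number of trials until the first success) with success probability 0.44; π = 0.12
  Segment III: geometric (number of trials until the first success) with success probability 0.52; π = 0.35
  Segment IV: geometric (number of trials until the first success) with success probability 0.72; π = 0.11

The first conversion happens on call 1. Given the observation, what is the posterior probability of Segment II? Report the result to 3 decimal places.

0.110

P(component k | x) = P(Z=k)·f_k(x) / marginal(x), where marginal(x) = Σ_j P(Z=j)·f_j(x).
Component likelihoods at x = 1:
  f_I = 0.4
  f_II = 0.44
  f_III = 0.52
  f_IV = 0.72
Weight by the priors:
  P(Z=I)·f_I = 0.42 × 0.4 = 0.168
  P(Z=II)·f_II = 0.12 × 0.44 = 0.0528
  P(Z=III)·f_III = 0.35 × 0.52 = 0.182
  P(Z=IV)·f_IV = 0.11 × 0.72 = 0.0792
Denominator: 0.168 + 0.0528 + 0.182 + 0.0792 = 0.482
Responsibility of Segment II: 0.0528 / 0.482 ≈ 0.110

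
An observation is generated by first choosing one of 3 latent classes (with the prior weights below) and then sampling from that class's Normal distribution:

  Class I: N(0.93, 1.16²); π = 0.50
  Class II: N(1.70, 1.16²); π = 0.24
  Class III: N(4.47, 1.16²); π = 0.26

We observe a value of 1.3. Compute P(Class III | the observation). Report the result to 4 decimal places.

0.0088

Apply Bayes' rule: the posterior for each component is proportional to its prior times its likelihood at x.
Evaluate each component's likelihood at the observed value:
  f_I = (1/(1.16·√(2π)))·exp(−(1.3−0.93)²/(2·1.16²)) = 0.343916·exp(-0.05087) = 0.326858
  f_II = (1/(1.16·√(2π)))·exp(−(1.3−1.70)²/(2·1.16²)) = 0.343916·exp(-0.05945) = 0.324065
  f_III = (1/(1.16·√(2π)))·exp(−(1.3−4.47)²/(2·1.16²)) = 0.343916·exp(-3.73398) = 0.0082187
Weight by the priors:
  π_I·f_I = 0.50 × 0.326858 = 0.163429
  π_II·f_II = 0.24 × 0.324065 = 0.0777756
  π_III·f_III = 0.26 × 0.0082187 = 0.00213686
Normaliser: 0.163429 + 0.0777756 + 0.00213686 = 0.243342
P(Class III | the observation) ≈ 0.0088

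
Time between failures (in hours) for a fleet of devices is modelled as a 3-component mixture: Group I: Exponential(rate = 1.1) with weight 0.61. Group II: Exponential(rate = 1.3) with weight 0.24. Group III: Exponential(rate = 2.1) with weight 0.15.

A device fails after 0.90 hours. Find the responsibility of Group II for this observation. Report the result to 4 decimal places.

By Bayes' theorem, P(k | x) = π_k f_k(x) / Σ_j π_j f_j(x).
Exponential densities:
  L_I = 0.408734
  L_II = 0.403477
  L_III = 0.317251
Multiply by the mixture weights:
  π_I·L_I = 0.61 × 0.408734 = 0.249328
  π_II·L_II = 0.24 × 0.403477 = 0.0968345
  π_III·L_III = 0.15 × 0.317251 = 0.0475876
Evidence: 0.249328 + 0.0968345 + 0.0475876 = 0.39375
So the posterior for Group II is 0.0968345 / 0.39375 ≈ 0.2459.

0.2459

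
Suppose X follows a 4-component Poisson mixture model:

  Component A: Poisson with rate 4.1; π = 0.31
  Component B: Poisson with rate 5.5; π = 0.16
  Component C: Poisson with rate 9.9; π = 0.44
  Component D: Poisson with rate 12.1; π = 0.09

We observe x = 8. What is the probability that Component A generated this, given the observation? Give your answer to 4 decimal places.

0.1272

Posterior ∝ prior × likelihood, so P(k | x) ∝ π_k f_k(x); normalise over all components.
Poisson probabilities:
  L_A = e^(−4.1)·4.1^8/8! = 0.0328203
  L_B = e^(−5.5)·5.5^8/8! = 0.0848714
  L_C = e^(−9.9)·9.9^8/8! = 0.114827
  L_D = e^(−12.1)·12.1^8/8! = 0.0633577
Prior × likelihood for each component:
  π_A·L_A = 0.31 × 0.0328203 = 0.0101743
  π_B·L_B = 0.16 × 0.0848714 = 0.0135794
  π_C·L_C = 0.44 × 0.114827 = 0.0505241
  π_D·L_D = 0.09 × 0.0633577 = 0.00570219
Evidence: 0.0101743 + 0.0135794 + 0.0505241 + 0.00570219 = 0.07998
P(Component A | data) = 0.0101743 / 0.07998 ≈ 0.1272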